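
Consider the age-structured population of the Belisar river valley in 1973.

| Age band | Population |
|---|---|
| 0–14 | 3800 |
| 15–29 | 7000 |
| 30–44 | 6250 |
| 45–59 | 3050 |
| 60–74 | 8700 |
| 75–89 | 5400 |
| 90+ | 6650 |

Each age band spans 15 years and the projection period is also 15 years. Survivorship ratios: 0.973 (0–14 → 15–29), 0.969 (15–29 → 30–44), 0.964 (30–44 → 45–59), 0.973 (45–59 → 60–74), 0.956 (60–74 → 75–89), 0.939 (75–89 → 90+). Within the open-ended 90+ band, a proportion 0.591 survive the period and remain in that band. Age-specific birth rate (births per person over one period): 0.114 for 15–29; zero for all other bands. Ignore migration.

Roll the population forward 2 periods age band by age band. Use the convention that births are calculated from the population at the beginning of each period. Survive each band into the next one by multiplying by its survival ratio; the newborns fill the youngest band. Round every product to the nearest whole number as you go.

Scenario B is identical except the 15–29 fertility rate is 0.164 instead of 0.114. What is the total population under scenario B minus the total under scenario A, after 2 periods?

Let group 1 be 0–14 through group 7 = 90+.
[period 1]
Births: 7000 × 0.114 = 798
Group 2: 3800 × 0.973 = 3697
Group 3: 7000 × 0.969 = 6783
Group 4: 6250 × 0.964 = 6025
Group 5: 3050 × 0.973 = 2968
Group 6: 8700 × 0.956 = 8317
Group 7: 5400 × 0.939 + 6650 × 0.591 = 5071 + 3930 = 9001
Giving 798 / 3697 / 6783 / 6025 / 2968 / 8317 / 9001.
[period 2]
Births: 3697 × 0.114 = 421
Group 2: 798 × 0.973 = 776
Group 3: 3697 × 0.969 = 3582
Group 4: 6783 × 0.964 = 6539
Group 5: 6025 × 0.973 = 5862
Group 6: 2968 × 0.956 = 2837
Group 7: 8317 × 0.939 + 9001 × 0.591 = 7810 + 5320 = 13130
Giving 421 / 776 / 3582 / 6539 / 5862 / 2837 / 13130.
Scenario A total after 2 periods: 33147
Scenario B projection —
[period 1]
Births: 7000 × 0.164 = 1148
Group 2: 3800 × 0.973 = 3697
Group 3: 7000 × 0.969 = 6783
Group 4: 6250 × 0.964 = 6025
Group 5: 3050 × 0.973 = 2968
Group 6: 8700 × 0.956 = 8317
Group 7: 5400 × 0.939 + 6650 × 0.591 = 5071 + 3930 = 9001
Giving 1148 / 3697 / 6783 / 6025 / 2968 / 8317 / 9001.
[period 2]
Births: 3697 × 0.164 = 606
Group 2: 1148 × 0.973 = 1117
Group 3: 3697 × 0.969 = 3582
Group 4: 6783 × 0.964 = 6539
Group 5: 6025 × 0.973 = 5862
Group 6: 2968 × 0.956 = 2837
Group 7: 8317 × 0.939 + 9001 × 0.591 = 7810 + 5320 = 13130
Giving 606 / 1117 / 3582 / 6539 / 5862 / 2837 / 13130.
Scenario B total after 2 periods: 33673
Difference B − A = 33673 − 33147 = 526

526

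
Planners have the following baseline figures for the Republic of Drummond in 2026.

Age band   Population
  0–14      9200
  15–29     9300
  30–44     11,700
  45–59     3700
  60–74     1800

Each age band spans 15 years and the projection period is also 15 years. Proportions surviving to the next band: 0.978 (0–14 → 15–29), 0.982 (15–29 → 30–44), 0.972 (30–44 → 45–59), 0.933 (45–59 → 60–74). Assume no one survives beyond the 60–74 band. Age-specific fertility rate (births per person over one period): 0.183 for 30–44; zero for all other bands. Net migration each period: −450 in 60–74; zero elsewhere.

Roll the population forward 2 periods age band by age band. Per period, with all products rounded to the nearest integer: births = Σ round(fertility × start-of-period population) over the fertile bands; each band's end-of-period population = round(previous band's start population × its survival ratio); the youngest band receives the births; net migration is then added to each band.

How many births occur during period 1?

Call the groups 1 to 5, youngest first.
— Period 1 —
Births: 11700 × 0.183 = 2141
Group 2: 9200 × 0.978 = 8998
Group 3: 9300 × 0.982 = 9133
Group 4: 11700 × 0.972 = 11372
Group 5: 3700 × 0.933 = 3452
Net migration: Group 5 − 450 → 3002
Population now: 0–14=2141, 15–29=8998, 30–44=9133, 45–59=11372, 60–74=3002

2141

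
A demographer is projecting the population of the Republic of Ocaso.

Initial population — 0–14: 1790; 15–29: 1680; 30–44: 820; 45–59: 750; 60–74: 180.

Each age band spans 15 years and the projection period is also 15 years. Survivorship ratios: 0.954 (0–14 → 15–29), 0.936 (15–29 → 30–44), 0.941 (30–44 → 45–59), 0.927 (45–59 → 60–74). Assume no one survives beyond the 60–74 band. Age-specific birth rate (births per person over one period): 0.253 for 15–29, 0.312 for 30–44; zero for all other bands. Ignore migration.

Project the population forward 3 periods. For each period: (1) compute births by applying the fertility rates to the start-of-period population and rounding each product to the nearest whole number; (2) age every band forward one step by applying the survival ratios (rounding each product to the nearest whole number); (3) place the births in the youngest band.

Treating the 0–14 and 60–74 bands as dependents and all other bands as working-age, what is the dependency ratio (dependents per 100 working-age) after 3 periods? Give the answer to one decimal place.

Call the bands 1 to 5, youngest first.
Period 1:
Births: 1680 * 0.253 = 425, 820 * 0.312 = 256 → 681
Band 2: 1790 * 0.954 = 1708
Band 3: 1680 * 0.936 = 1572
Band 4: 820 * 0.941 = 772
Band 5: 750 * 0.927 = 695
Population now: 0–14=681, 15–29=1708, 30–44=1572, 45–59=772, 60–74=695
Period 2:
Births: 1708 * 0.253 = 432, 1572 * 0.312 = 490 → 922
Band 2: 681 * 0.954 = 650
Band 3: 1708 * 0.936 = 1599
Band 4: 1572 * 0.941 = 1479
Band 5: 772 * 0.927 = 716
Population now: 0–14=922, 15–29=650, 30–44=1599, 45–59=1479, 60–74=716
Period 3:
Births: 650 * 0.253 = 164, 1599 * 0.312 = 499 → 663
Band 2: 922 * 0.954 = 880
Band 3: 650 * 0.936 = 608
Band 4: 1599 * 0.941 = 1505
Band 5: 1479 * 0.927 = 1371
Population now: 0–14=663, 15–29=880, 30–44=608, 45–59=1505, 60–74=1371
Dependents (band 0–14 + band 60–74) = 663 + 1371 = 2034; working-age = 2993; ratio = 2034/2993 × 100 = 68.0

68.0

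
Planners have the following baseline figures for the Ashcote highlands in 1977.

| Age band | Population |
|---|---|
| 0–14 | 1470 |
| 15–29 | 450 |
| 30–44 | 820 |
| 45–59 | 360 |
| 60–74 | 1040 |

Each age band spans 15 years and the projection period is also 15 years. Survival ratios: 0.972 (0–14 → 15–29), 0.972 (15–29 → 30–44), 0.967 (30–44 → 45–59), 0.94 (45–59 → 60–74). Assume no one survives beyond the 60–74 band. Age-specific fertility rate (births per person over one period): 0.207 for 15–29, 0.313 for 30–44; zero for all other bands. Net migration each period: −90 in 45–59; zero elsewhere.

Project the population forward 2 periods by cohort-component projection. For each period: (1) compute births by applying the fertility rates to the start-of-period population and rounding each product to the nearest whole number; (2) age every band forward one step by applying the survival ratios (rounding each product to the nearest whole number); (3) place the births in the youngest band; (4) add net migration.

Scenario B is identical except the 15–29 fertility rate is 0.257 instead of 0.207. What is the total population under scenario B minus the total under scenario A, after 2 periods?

— Period 1 —
Births: 450 × 0.207 = 93, 820 × 0.313 = 257 → 350
15–29: 1470 × 0.972 = 1429
30–44: 450 × 0.972 = 437
45–59: 820 × 0.967 = 793
60–74: 360 × 0.94 = 338
Net migration: 45–59 − 90 → 703
→ [350, 1429, 437, 703, 338]
— Period 2 —
Births: 1429 × 0.207 = 296, 437 × 0.313 = 137 → 433
15–29: 350 × 0.972 = 340
30–44: 1429 × 0.972 = 1389
45–59: 437 × 0.967 = 423
60–74: 703 × 0.94 = 661
Net migration: 45–59 − 90 → 333
→ [433, 340, 1389, 333, 661]
Scenario A total after 2 periods: 3156
Scenario B projection —
— Period 1 —
Births: 450 × 0.257 = 116, 820 × 0.313 = 257 → 373
15–29: 1470 × 0.972 = 1429
30–44: 450 × 0.972 = 437
45–59: 820 × 0.967 = 793
60–74: 360 × 0.94 = 338
Net migration: 45–59 − 90 → 703
→ [373, 1429, 437, 703, 338]
— Period 2 —
Births: 1429 × 0.257 = 367, 437 × 0.313 = 137 → 504
15–29: 373 × 0.972 = 363
30–44: 1429 × 0.972 = 1389
45–59: 437 × 0.967 = 423
60–74: 703 × 0.94 = 661
Net migration: 45–59 − 90 → 333
→ [504, 363, 1389, 333, 661]
Scenario B total after 2 periods: 3250
Difference B − A = 3250 − 3156 = 94

94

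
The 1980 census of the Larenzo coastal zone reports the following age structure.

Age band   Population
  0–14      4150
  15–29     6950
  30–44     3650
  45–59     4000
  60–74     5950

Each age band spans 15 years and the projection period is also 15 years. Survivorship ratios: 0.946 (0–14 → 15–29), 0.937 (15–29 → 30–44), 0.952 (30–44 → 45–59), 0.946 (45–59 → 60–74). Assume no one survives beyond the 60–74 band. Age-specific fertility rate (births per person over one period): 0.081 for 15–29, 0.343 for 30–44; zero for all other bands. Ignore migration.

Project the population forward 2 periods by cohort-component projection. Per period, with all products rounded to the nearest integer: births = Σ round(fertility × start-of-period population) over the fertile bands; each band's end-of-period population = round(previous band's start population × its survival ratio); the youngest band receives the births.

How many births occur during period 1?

Call the groups 1 to 5, youngest first.
After projecting period 1:
Births: 6950 * 0.081 = 563  |  3650 * 0.343 = 1252 → 1815
Group 2: 4150 * 0.946 = 3926
Group 3: 6950 * 0.937 = 6512
Group 4: 3650 * 0.952 = 3475
Group 5: 4000 * 0.946 = 3784
Population now: 0–14=1815, 15–29=3926, 30–44=6512, 45–59=3475, 60–74=3784

1815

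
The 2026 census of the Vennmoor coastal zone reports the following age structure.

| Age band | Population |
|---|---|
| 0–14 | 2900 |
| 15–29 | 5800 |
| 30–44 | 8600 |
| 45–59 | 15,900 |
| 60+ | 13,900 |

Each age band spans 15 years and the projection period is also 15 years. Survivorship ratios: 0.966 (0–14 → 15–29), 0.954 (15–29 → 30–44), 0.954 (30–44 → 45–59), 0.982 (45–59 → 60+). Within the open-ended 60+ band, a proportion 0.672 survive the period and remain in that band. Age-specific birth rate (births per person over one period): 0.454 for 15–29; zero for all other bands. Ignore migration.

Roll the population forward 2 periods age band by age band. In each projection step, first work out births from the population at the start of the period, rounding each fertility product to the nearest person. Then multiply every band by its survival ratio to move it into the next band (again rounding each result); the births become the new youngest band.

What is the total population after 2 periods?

36591

— Period 1 —
Births: 5800 × 0.454 = 2633
15–29: 2900 × 0.966 = 2801
30–44: 5800 × 0.954 = 5533
45–59: 8600 × 0.954 = 8204
60+: 15900 × 0.982 + 13900 × 0.672 = 15614 + 9341 = 24955
Population now: 0–14=2633, 15–29=2801, 30–44=5533, 45–59=8204, 60+=24955
— Period 2 —
Births: 2801 × 0.454 = 1272
15–29: 2633 × 0.966 = 2543
30–44: 2801 × 0.954 = 2672
45–59: 5533 × 0.954 = 5278
60+: 8204 × 0.982 + 24955 × 0.672 = 8056 + 16770 = 24826
Population now: 0–14=1272, 15–29=2543, 30–44=2672, 45–59=5278, 60+=24826
Total after period 2: 1272 + 2543 + 2672 + 5278 + 24826 = 36591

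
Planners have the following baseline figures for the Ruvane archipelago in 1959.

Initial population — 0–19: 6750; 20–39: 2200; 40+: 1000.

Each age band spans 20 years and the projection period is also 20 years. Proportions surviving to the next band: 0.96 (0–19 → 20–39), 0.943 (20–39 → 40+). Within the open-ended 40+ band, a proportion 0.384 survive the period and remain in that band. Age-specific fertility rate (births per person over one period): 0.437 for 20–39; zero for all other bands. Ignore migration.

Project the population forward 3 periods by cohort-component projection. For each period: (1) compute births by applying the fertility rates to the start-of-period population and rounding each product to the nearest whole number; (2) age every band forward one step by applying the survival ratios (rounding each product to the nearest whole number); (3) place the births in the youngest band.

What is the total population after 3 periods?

After projecting period 1:
Births: 2200 × 0.437 = 961
20–39: 6750 × 0.96 = 6480
40+: 2200 × 0.943 + 1000 × 0.384 = 2075 + 384 = 2459
Giving 961 / 6480 / 2459.
After projecting period 2:
Births: 6480 × 0.437 = 2832
20–39: 961 × 0.96 = 923
40+: 6480 × 0.943 + 2459 × 0.384 = 6111 + 944 = 7055
Giving 2832 / 923 / 7055.
After projecting period 3:
Births: 923 × 0.437 = 403
20–39: 2832 × 0.96 = 2719
40+: 923 × 0.943 + 7055 × 0.384 = 870 + 2709 = 3579
Giving 403 / 2719 / 3579.
Total after period 3: 403 + 2719 + 3579 = 6701

6701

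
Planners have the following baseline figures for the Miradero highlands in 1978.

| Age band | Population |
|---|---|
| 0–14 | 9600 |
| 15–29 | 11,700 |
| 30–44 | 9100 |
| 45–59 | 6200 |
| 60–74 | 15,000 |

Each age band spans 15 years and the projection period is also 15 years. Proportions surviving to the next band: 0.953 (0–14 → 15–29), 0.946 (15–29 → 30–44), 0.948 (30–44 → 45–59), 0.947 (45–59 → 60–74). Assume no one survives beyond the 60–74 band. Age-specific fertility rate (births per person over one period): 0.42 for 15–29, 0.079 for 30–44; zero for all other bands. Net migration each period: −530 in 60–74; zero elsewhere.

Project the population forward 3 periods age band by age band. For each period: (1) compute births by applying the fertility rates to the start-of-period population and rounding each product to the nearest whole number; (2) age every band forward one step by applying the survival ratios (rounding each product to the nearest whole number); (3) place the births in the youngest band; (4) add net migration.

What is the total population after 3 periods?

[period 1]
Births: 11700 × 0.42 = 4914, 9100 × 0.079 = 719 — total 5633
15–29: 9600 × 0.953 = 9149
30–44: 11700 × 0.946 = 11068
45–59: 9100 × 0.948 = 8627
60–74: 6200 × 0.947 = 5871
Net migration: 60–74 − 530 → 5341
Giving 5633 / 9149 / 11068 / 8627 / 5341.
[period 2]
Births: 9149 × 0.42 = 3843, 11068 × 0.079 = 874 — total 4717
15–29: 5633 × 0.953 = 5368
30–44: 9149 × 0.946 = 8655
45–59: 11068 × 0.948 = 10492
60–74: 8627 × 0.947 = 8170
Net migration: 60–74 − 530 → 7640
Giving 4717 / 5368 / 8655 / 10492 / 7640.
[period 3]
Births: 5368 × 0.42 = 2255, 8655 × 0.079 = 684 — total 2939
15–29: 4717 × 0.953 = 4495
30–44: 5368 × 0.946 = 5078
45–59: 8655 × 0.948 = 8205
60–74: 10492 × 0.947 = 9936
Net migration: 60–74 − 530 → 9406
Giving 2939 / 4495 / 5078 / 8205 / 9406.
Total after period 3: 2939 + 4495 + 5078 + 8205 + 9406 = 30123

30123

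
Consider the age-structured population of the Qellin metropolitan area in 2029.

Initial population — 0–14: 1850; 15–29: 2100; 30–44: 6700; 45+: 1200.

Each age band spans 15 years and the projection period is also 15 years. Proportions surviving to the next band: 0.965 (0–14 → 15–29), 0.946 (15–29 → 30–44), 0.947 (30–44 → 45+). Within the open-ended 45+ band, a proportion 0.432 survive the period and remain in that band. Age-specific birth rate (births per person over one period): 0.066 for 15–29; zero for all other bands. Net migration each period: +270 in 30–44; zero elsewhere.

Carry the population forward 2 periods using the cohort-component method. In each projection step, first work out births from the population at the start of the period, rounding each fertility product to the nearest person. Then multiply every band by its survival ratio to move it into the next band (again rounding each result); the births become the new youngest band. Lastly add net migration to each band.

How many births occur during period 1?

Call the groups 1 to 4, youngest first.
[period 1]
Births: 2100 * 0.066 = 139
Group 2: 1850 * 0.965 = 1785
Group 3: 2100 * 0.946 = 1987
Group 4: 6700 * 0.947 + 1200 * 0.432 = 6345 + 518 = 6863
Net migration: Group 3 + 270 → 2257
Giving 139 / 1785 / 2257 / 6863.

139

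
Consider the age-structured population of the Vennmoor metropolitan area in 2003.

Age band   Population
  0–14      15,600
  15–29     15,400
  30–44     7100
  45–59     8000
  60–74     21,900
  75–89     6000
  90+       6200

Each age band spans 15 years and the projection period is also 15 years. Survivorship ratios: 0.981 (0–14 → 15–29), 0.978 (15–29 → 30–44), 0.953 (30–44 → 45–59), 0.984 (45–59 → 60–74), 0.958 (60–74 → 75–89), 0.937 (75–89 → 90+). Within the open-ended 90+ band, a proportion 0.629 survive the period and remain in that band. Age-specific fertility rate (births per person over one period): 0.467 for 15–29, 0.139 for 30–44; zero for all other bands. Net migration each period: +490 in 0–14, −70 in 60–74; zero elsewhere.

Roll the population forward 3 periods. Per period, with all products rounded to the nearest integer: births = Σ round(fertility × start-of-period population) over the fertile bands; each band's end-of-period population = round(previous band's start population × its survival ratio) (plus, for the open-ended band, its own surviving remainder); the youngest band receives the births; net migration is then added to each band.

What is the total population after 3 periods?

— Period 1 —
Births: 15400 × 0.467 = 7192, 7100 × 0.139 = 987 — total 8179
15–29: 15600 × 0.981 = 15304
30–44: 15400 × 0.978 = 15061
45–59: 7100 × 0.953 = 6766
60–74: 8000 × 0.984 = 7872
75–89: 21900 × 0.958 = 20980
90+: 6000 × 0.937 + 6200 × 0.629 = 5622 + 3900 = 9522
Net migration: 0–14 + 490 → 8669; 60–74 − 70 → 7802
Population now: 0–14=8669, 15–29=15304, 30–44=15061, 45–59=6766, 60–74=7802, 75–89=20980, 90+=9522
— Period 2 —
Births: 15304 × 0.467 = 7147, 15061 × 0.139 = 2093 — total 9240
15–29: 8669 × 0.981 = 8504
30–44: 15304 × 0.978 = 14967
45–59: 15061 × 0.953 = 14353
60–74: 6766 × 0.984 = 6658
75–89: 7802 × 0.958 = 7474
90+: 20980 × 0.937 + 9522 × 0.629 = 19658 + 5989 = 25647
Net migration: 0–14 + 490 → 9730; 60–74 − 70 → 6588
Population now: 0–14=9730, 15–29=8504, 30–44=14967, 45–59=14353, 60–74=6588, 75–89=7474, 90+=25647
— Period 3 —
Births: 8504 × 0.467 = 3971, 14967 × 0.139 = 2080 — total 6051
15–29: 9730 × 0.981 = 9545
30–44: 8504 × 0.978 = 8317
45–59: 14967 × 0.953 = 14264
60–74: 14353 × 0.984 = 14123
75–89: 6588 × 0.958 = 6311
90+: 7474 × 0.937 + 25647 × 0.629 = 7003 + 16132 = 23135
Net migration: 0–14 + 490 → 6541; 60–74 − 70 → 14053
Population now: 0–14=6541, 15–29=9545, 30–44=8317, 45–59=14264, 60–74=14053, 75–89=6311, 90+=23135
Total after period 3: 6541 + 9545 + 8317 + 14264 + 14053 + 6311 + 23135 = 82166

82166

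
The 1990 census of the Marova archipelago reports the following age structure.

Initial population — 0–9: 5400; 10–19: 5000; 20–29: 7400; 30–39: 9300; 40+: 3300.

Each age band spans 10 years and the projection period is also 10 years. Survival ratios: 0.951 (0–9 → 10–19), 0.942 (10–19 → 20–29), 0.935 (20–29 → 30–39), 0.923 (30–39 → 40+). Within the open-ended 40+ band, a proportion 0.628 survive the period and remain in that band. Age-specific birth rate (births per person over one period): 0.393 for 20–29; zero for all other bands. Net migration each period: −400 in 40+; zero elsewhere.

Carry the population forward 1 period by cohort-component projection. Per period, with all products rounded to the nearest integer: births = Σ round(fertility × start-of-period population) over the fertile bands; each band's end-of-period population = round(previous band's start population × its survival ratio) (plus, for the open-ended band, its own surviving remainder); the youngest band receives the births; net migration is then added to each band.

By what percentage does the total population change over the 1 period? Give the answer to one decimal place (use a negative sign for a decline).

Call the bands 1 to 5, youngest first.
— Period 1 —
Births: 7400 × 0.393 = 2908
Band 2: 5400 × 0.951 = 5135
Band 3: 5000 × 0.942 = 4710
Band 4: 7400 × 0.935 = 6919
Band 5: 9300 × 0.923 + 3300 × 0.628 = 8584 + 2072 = 10656
Net migration: Band 5 − 400 → 10256
End of period: [2908, 5135, 4710, 6919, 10256]
Total: 30400 → 29928; change = -472; percentage change = -1.6%

-1.6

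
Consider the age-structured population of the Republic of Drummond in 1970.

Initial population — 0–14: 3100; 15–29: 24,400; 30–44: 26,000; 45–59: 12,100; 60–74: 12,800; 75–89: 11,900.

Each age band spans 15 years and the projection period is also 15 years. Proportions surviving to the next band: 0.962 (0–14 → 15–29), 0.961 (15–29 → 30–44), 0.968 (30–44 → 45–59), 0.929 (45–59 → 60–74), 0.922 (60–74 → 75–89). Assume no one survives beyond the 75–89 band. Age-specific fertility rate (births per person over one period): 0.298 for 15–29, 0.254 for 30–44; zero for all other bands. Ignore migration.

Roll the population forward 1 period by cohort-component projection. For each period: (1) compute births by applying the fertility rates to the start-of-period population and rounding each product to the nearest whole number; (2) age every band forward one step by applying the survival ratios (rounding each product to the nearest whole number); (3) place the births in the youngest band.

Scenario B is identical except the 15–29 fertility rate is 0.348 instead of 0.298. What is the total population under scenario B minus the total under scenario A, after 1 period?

Period 1.
Births: 24400 × 0.298 = 7271  |  26000 × 0.254 = 6604 — total 13875
15–29: 3100 × 0.962 = 2982
30–44: 24400 × 0.961 = 23448
45–59: 26000 × 0.968 = 25168
60–74: 12100 × 0.929 = 11241
75–89: 12800 × 0.922 = 11802
Giving 13875 / 2982 / 23448 / 25168 / 11241 / 11802.
Scenario A total after 1 period: 88516
Scenario B projection —
Period 1.
Births: 24400 × 0.348 = 8491  |  26000 × 0.254 = 6604 — total 15095
15–29: 3100 × 0.962 = 2982
30–44: 24400 × 0.961 = 23448
45–59: 26000 × 0.968 = 25168
60–74: 12100 × 0.929 = 11241
75–89: 12800 × 0.922 = 11802
Giving 15095 / 2982 / 23448 / 25168 / 11241 / 11802.
Scenario B total after 1 period: 89736
Difference B − A = 89736 − 88516 = 1220

1220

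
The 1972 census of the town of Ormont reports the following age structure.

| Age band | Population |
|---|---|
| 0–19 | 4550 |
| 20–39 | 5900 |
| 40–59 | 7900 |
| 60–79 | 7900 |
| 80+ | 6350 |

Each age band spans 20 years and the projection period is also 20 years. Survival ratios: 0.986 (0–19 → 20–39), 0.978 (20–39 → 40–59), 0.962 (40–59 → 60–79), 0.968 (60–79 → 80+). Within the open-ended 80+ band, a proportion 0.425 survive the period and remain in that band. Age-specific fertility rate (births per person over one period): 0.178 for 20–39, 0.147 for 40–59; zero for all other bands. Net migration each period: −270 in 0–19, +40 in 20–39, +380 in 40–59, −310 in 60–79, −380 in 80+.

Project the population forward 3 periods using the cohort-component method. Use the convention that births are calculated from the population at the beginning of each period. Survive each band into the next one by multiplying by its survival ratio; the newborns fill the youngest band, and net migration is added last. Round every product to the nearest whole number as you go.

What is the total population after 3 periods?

Numbering the bands 1..5 from youngest to oldest:
Period 1:
Births: 5900 × 0.178 = 1050 ; 7900 × 0.147 = 1161 → total 2211
Band 2: 4550 × 0.986 = 4486
Band 3: 5900 × 0.978 = 5770
Band 4: 7900 × 0.962 = 7600
Band 5: 7900 × 0.968 + 6350 × 0.425 = 7647 + 2699 = 10346
Net migration: Band 1 − 270 → 1941; Band 2 + 40 → 4526; Band 3 + 380 → 6150; Band 4 − 310 → 7290; Band 5 − 380 → 9966
End of period: [1941, 4526, 6150, 7290, 9966]
Period 2:
Births: 4526 × 0.178 = 806 ; 6150 × 0.147 = 904 → total 1710
Band 2: 1941 × 0.986 = 1914
Band 3: 4526 × 0.978 = 4426
Band 4: 6150 × 0.962 = 5916
Band 5: 7290 × 0.968 + 9966 × 0.425 = 7057 + 4236 = 11293
Net migration: Band 1 − 270 → 1440; Band 2 + 40 → 1954; Band 3 + 380 → 4806; Band 4 − 310 → 5606; Band 5 − 380 → 10913
End of period: [1440, 1954, 4806, 5606, 10913]
Period 3:
Births: 1954 × 0.178 = 348 ; 4806 × 0.147 = 706 → total 1054
Band 2: 1440 × 0.986 = 1420
Band 3: 1954 × 0.978 = 1911
Band 4: 4806 × 0.962 = 4623
Band 5: 5606 × 0.968 + 10913 × 0.425 = 5427 + 4638 = 10065
Net migration: Band 1 − 270 → 784; Band 2 + 40 → 1460; Band 3 + 380 → 2291; Band 4 − 310 → 4313; Band 5 − 380 → 9685
End of period: [784, 1460, 2291, 4313, 9685]
Total after period 3: 784 + 1460 + 2291 + 4313 + 9685 = 18533

18533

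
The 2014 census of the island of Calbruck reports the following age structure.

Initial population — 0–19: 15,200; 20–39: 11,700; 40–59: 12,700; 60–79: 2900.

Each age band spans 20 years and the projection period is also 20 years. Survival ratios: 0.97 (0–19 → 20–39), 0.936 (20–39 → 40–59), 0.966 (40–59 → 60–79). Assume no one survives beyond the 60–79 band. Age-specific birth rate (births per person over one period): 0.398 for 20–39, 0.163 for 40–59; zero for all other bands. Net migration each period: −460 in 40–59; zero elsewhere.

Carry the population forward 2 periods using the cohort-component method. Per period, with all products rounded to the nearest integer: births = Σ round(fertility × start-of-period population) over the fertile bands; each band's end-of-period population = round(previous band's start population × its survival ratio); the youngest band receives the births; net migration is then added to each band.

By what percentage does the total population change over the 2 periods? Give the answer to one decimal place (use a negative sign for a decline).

-11.6

After projecting period 1:
Births: 11700 × 0.398 = 4657  |  12700 × 0.163 = 2070 ⇒ total 6727
20–39: 15200 × 0.97 = 14744
40–59: 11700 × 0.936 = 10951
60–79: 12700 × 0.966 = 12268
Net migration: 40–59 − 460 → 10491
Population now: 0–19=6727, 20–39=14744, 40–59=10491, 60–79=12268
After projecting period 2:
Births: 14744 × 0.398 = 5868  |  10491 × 0.163 = 1710 ⇒ total 7578
20–39: 6727 × 0.97 = 6525
40–59: 14744 × 0.936 = 13800
60–79: 10491 × 0.966 = 10134
Net migration: 40–59 − 460 → 13340
Population now: 0–19=7578, 20–39=6525, 40–59=13340, 60–79=10134
Total: 42500 → 37577; change = -4923; percentage change = -11.6%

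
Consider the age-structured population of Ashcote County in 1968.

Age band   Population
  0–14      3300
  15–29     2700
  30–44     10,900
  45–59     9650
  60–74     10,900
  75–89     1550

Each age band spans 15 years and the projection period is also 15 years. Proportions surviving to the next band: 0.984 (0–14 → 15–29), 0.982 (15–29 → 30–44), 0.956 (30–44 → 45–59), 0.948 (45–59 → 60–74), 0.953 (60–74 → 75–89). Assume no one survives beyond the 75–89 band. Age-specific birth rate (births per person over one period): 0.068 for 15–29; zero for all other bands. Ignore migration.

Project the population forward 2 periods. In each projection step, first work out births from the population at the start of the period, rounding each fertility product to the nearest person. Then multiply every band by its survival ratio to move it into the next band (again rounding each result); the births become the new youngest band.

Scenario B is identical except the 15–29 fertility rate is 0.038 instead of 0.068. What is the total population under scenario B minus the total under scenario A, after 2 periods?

Call the groups 1 to 6, youngest first.
After projecting period 1:
Births: 2700 × 0.068 = 184
Group 2: 3300 × 0.984 = 3247
Group 3: 2700 × 0.982 = 2651
Group 4: 10900 × 0.956 = 10420
Group 5: 9650 × 0.948 = 9148
Group 6: 10900 × 0.953 = 10388
Population now: 0–14=184, 15–29=3247, 30–44=2651, 45–59=10420, 60–74=9148, 75–89=10388
After projecting period 2:
Births: 3247 × 0.068 = 221
Group 2: 184 × 0.984 = 181
Group 3: 3247 × 0.982 = 3189
Group 4: 2651 × 0.956 = 2534
Group 5: 10420 × 0.948 = 9878
Group 6: 9148 × 0.953 = 8718
Population now: 0–14=221, 15–29=181, 30–44=3189, 45–59=2534, 60–74=9878, 75–89=8718
Scenario A total after 2 periods: 24721
Scenario B projection —
After projecting period 1:
Births: 2700 × 0.038 = 103
Group 2: 3300 × 0.984 = 3247
Group 3: 2700 × 0.982 = 2651
Group 4: 10900 × 0.956 = 10420
Group 5: 9650 × 0.948 = 9148
Group 6: 10900 × 0.953 = 10388
Population now: 0–14=103, 15–29=3247, 30–44=2651, 45–59=10420, 60–74=9148, 75–89=10388
After projecting period 2:
Births: 3247 × 0.038 = 123
Group 2: 103 × 0.984 = 101
Group 3: 3247 × 0.982 = 3189
Group 4: 2651 × 0.956 = 2534
Group 5: 10420 × 0.948 = 9878
Group 6: 9148 × 0.953 = 8718
Population now: 0–14=123, 15–29=101, 30–44=3189, 45–59=2534, 60–74=9878, 75–89=8718
Scenario B total after 2 periods: 24543
Difference B − A = 24543 − 24721 = -178

-178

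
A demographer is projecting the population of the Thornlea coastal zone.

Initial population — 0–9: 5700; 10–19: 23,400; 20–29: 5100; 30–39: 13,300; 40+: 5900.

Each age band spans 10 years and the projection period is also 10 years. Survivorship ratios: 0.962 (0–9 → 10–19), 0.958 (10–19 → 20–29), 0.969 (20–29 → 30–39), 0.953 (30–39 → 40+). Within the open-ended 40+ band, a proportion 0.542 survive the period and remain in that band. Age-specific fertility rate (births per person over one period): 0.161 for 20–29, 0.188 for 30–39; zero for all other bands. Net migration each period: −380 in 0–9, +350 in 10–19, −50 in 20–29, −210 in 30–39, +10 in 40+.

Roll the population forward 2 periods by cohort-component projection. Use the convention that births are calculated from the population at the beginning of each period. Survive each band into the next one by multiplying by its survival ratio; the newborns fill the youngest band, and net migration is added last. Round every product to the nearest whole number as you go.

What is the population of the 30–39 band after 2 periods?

21464

Numbering the groups 1..5 from youngest to oldest:
[period 1]
Births: 5100 × 0.161 = 821, 13300 × 0.188 = 2500 → 3321
Group 2: 5700 × 0.962 = 5483
Group 3: 23400 × 0.958 = 22417
Group 4: 5100 × 0.969 = 4942
Group 5: 13300 × 0.953 + 5900 × 0.542 = 12675 + 3198 = 15873
Net migration: Group 1 − 380 → 2941; Group 2 + 350 → 5833; Group 3 − 50 → 22367; Group 4 − 210 → 4732; Group 5 + 10 → 15883
Giving 2941 / 5833 / 22367 / 4732 / 15883.
[period 2]
Births: 22367 × 0.161 = 3601, 4732 × 0.188 = 890 → 4491
Group 2: 2941 × 0.962 = 2829
Group 3: 5833 × 0.958 = 5588
Group 4: 22367 × 0.969 = 21674
Group 5: 4732 × 0.953 + 15883 × 0.542 = 4510 + 8609 = 13119
Net migration: Group 1 − 380 → 4111; Group 2 + 350 → 3179; Group 3 − 50 → 5538; Group 4 − 210 → 21464; Group 5 + 10 → 13129
Giving 4111 / 3179 / 5538 / 21464 / 13129.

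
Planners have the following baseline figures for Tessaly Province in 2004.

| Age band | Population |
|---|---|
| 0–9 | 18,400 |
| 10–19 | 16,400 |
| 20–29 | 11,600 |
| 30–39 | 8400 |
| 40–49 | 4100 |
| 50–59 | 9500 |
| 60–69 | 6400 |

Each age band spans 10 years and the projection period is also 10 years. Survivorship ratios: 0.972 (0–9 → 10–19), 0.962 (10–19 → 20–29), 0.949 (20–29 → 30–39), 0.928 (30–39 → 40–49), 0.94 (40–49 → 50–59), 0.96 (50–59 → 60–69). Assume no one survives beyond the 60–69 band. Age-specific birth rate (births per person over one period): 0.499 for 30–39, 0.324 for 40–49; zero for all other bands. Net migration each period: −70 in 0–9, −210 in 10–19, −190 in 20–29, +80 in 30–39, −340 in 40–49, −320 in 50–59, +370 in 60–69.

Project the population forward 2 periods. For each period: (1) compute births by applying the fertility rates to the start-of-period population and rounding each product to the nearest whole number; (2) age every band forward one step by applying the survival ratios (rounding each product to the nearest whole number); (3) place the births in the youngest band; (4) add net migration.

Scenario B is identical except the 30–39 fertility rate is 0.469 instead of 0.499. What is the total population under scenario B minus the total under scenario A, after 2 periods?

Let band 1 be 0–9 through band 7 = 60–69.
Period 1:
Births: 8400 * 0.499 = 4192  |  4100 * 0.324 = 1328 — total 5520
Band 2: 18400 * 0.972 = 17885
Band 3: 16400 * 0.962 = 15777
Band 4: 11600 * 0.949 = 11008
Band 5: 8400 * 0.928 = 7795
Band 6: 4100 * 0.94 = 3854
Band 7: 9500 * 0.96 = 9120
Net migration: Band 1 − 70 → 5450; Band 2 − 210 → 17675; Band 3 − 190 → 15587; Band 4 + 80 → 11088; Band 5 − 340 → 7455; Band 6 − 320 → 3534; Band 7 + 370 → 9490
Giving 5450 / 17675 / 15587 / 11088 / 7455 / 3534 / 9490.
Period 2:
Births: 11088 * 0.499 = 5533  |  7455 * 0.324 = 2415 — total 7948
Band 2: 5450 * 0.972 = 5297
Band 3: 17675 * 0.962 = 17003
Band 4: 15587 * 0.949 = 14792
Band 5: 11088 * 0.928 = 10290
Band 6: 7455 * 0.94 = 7008
Band 7: 3534 * 0.96 = 3393
Net migration: Band 1 − 70 → 7878; Band 2 − 210 → 5087; Band 3 − 190 → 16813; Band 4 + 80 → 14872; Band 5 − 340 → 9950; Band 6 − 320 → 6688; Band 7 + 370 → 3763
Giving 7878 / 5087 / 16813 / 14872 / 9950 / 6688 / 3763.
Scenario A total after 2 periods: 65051
Scenario B projection —
Period 1:
Births: 8400 * 0.469 = 3940  |  4100 * 0.324 = 1328 — total 5268
Band 2: 18400 * 0.972 = 17885
Band 3: 16400 * 0.962 = 15777
Band 4: 11600 * 0.949 = 11008
Band 5: 8400 * 0.928 = 7795
Band 6: 4100 * 0.94 = 3854
Band 7: 9500 * 0.96 = 9120
Net migration: Band 1 − 70 → 5198; Band 2 − 210 → 17675; Band 3 − 190 → 15587; Band 4 + 80 → 11088; Band 5 − 340 → 7455; Band 6 − 320 → 3534; Band 7 + 370 → 9490
Giving 5198 / 17675 / 15587 / 11088 / 7455 / 3534 / 9490.
Period 2:
Births: 11088 * 0.469 = 5200  |  7455 * 0.324 = 2415 — total 7615
Band 2: 5198 * 0.972 = 5052
Band 3: 17675 * 0.962 = 17003
Band 4: 15587 * 0.949 = 14792
Band 5: 11088 * 0.928 = 10290
Band 6: 7455 * 0.94 = 7008
Band 7: 3534 * 0.96 = 3393
Net migration: Band 1 − 70 → 7545; Band 2 − 210 → 4842; Band 3 − 190 → 16813; Band 4 + 80 → 14872; Band 5 − 340 → 9950; Band 6 − 320 → 6688; Band 7 + 370 → 3763
Giving 7545 / 4842 / 16813 / 14872 / 9950 / 6688 / 3763.
Scenario B total after 2 periods: 64473
Difference B − A = 64473 − 65051 = -578

-578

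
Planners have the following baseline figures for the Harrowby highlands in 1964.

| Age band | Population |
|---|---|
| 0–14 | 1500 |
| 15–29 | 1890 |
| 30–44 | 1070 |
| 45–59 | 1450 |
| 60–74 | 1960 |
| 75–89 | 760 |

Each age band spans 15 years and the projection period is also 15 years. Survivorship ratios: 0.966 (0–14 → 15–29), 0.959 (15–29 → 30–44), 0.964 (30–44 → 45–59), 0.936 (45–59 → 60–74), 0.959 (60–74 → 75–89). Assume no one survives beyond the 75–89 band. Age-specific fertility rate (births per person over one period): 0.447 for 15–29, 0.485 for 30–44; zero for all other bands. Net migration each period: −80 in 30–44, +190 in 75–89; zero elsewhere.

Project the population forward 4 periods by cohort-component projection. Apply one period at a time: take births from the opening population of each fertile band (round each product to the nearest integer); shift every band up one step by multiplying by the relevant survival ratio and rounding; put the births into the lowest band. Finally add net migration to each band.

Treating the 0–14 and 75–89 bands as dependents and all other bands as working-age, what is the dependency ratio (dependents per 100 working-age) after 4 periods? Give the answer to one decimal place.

Period 1.
Births: 1890 × 0.447 = 845 ; 1070 × 0.485 = 519 ⇒ total 1364
15–29: 1500 × 0.966 = 1449
30–44: 1890 × 0.959 = 1813
45–59: 1070 × 0.964 = 1031
60–74: 1450 × 0.936 = 1357
75–89: 1960 × 0.959 = 1880
Net migration: 30–44 − 80 → 1733; 75–89 + 190 → 2070
End of period: [1364, 1449, 1733, 1031, 1357, 2070]
Period 2.
Births: 1449 × 0.447 = 648 ; 1733 × 0.485 = 841 ⇒ total 1489
15–29: 1364 × 0.966 = 1318
30–44: 1449 × 0.959 = 1390
45–59: 1733 × 0.964 = 1671
60–74: 1031 × 0.936 = 965
75–89: 1357 × 0.959 = 1301
Net migration: 30–44 − 80 → 1310; 75–89 + 190 → 1491
End of period: [1489, 1318, 1310, 1671, 965, 1491]
Period 3.
Births: 1318 × 0.447 = 589 ; 1310 × 0.485 = 635 ⇒ total 1224
15–29: 1489 × 0.966 = 1438
30–44: 1318 × 0.959 = 1264
45–59: 1310 × 0.964 = 1263
60–74: 1671 × 0.936 = 1564
75–89: 965 × 0.959 = 925
Net migration: 30–44 − 80 → 1184; 75–89 + 190 → 1115
End of period: [1224, 1438, 1184, 1263, 1564, 1115]
Period 4.
Births: 1438 × 0.447 = 643 ; 1184 × 0.485 = 574 ⇒ total 1217
15–29: 1224 × 0.966 = 1182
30–44: 1438 × 0.959 = 1379
45–59: 1184 × 0.964 = 1141
60–74: 1263 × 0.936 = 1182
75–89: 1564 × 0.959 = 1500
Net migration: 30–44 − 80 → 1299; 75–89 + 190 → 1690
End of period: [1217, 1182, 1299, 1141, 1182, 1690]
Dependents (band 0–14 + band 75–89) = 1217 + 1690 = 2907; working-age = 4804; ratio = 2907/4804 × 100 = 60.5

60.5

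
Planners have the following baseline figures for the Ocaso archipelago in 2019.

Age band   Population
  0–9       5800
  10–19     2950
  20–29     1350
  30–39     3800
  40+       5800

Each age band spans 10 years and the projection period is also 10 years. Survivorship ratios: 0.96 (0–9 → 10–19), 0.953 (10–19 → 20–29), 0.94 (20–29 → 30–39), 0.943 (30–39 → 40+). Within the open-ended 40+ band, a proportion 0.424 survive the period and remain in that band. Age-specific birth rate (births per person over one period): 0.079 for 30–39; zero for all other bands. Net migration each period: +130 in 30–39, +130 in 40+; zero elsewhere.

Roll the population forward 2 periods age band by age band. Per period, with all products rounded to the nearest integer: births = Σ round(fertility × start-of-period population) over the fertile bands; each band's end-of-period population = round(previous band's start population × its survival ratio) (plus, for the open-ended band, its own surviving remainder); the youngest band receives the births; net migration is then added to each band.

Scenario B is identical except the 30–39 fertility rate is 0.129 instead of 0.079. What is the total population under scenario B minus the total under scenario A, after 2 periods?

Period 1.
Births: 3800 * 0.079 = 300
10–19: 5800 * 0.96 = 5568
20–29: 2950 * 0.953 = 2811
30–39: 1350 * 0.94 = 1269
40+: 3800 * 0.943 + 5800 * 0.424 = 3583 + 2459 = 6042
Net migration: 30–39 + 130 → 1399; 40+ + 130 → 6172
→ [300, 5568, 2811, 1399, 6172]
Period 2.
Births: 1399 * 0.079 = 111
10–19: 300 * 0.96 = 288
20–29: 5568 * 0.953 = 5306
30–39: 2811 * 0.94 = 2642
40+: 1399 * 0.943 + 6172 * 0.424 = 1319 + 2617 = 3936
Net migration: 30–39 + 130 → 2772; 40+ + 130 → 4066
→ [111, 288, 5306, 2772, 4066]
Scenario A total after 2 periods: 12543
Scenario B projection —
Period 1.
Births: 3800 * 0.129 = 490
10–19: 5800 * 0.96 = 5568
20–29: 2950 * 0.953 = 2811
30–39: 1350 * 0.94 = 1269
40+: 3800 * 0.943 + 5800 * 0.424 = 3583 + 2459 = 6042
Net migration: 30–39 + 130 → 1399; 40+ + 130 → 6172
→ [490, 5568, 2811, 1399, 6172]
Period 2.
Births: 1399 * 0.129 = 180
10–19: 490 * 0.96 = 470
20–29: 5568 * 0.953 = 5306
30–39: 2811 * 0.94 = 2642
40+: 1399 * 0.943 + 6172 * 0.424 = 1319 + 2617 = 3936
Net migration: 30–39 + 130 → 2772; 40+ + 130 → 4066
→ [180, 470, 5306, 2772, 4066]
Scenario B total after 2 periods: 12794
Difference B − A = 12794 − 12543 = 251

251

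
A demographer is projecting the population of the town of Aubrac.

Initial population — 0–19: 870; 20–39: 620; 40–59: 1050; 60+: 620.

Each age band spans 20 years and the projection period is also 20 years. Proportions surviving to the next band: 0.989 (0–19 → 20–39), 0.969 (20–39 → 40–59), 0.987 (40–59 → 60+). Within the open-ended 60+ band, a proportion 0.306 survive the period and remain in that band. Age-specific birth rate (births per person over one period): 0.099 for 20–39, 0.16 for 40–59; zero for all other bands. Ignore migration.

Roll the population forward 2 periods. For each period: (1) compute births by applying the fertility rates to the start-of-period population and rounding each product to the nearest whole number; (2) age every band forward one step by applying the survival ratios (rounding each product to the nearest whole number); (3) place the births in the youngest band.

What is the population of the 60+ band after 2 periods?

Let group 1 be 0–19 through group 4 = 60+.
Period 1:
Births: 620 × 0.099 = 61  |  1050 × 0.16 = 168 — total 229
Group 2: 870 × 0.989 = 860
Group 3: 620 × 0.969 = 601
Group 4: 1050 × 0.987 + 620 × 0.306 = 1036 + 190 = 1226
Giving 229 / 860 / 601 / 1226.
Period 2:
Births: 860 × 0.099 = 85  |  601 × 0.16 = 96 — total 181
Group 2: 229 × 0.989 = 226
Group 3: 860 × 0.969 = 833
Group 4: 601 × 0.987 + 1226 × 0.306 = 593 + 375 = 968
Giving 181 / 226 / 833 / 968.

968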